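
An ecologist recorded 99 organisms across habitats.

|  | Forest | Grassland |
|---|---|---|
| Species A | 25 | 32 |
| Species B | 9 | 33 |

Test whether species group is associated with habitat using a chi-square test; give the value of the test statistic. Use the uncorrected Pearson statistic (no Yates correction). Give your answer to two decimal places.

Row totals: 57, 42. Column totals: 34, 65. Grand total N = 99.
Expected counts (row total × column total / N):
  Species A, Forest: 57×34/99 = 19.576
  Species A, Grassland: 57×65/99 = 37.424
  Species B, Forest: 42×34/99 = 14.424
  Species B, Grassland: 42×65/99 = 27.576
Contributions (O − E)²/E:
  (25 − 19.576)²/19.576 = 1.5028
  (32 − 37.424)²/37.424 = 0.7861
  (9 − 14.424)²/14.424 = 2.0396
  (33 − 27.576)²/27.576 = 1.0669
χ² = 1.5028 + 0.7861 + 2.0396 + 1.0669 = 5.40

5.40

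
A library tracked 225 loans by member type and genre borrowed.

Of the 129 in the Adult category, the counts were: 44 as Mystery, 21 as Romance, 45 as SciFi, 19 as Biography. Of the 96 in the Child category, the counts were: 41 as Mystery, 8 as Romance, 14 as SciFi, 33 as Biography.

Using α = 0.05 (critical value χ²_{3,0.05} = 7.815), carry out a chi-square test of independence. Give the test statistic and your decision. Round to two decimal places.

21.62; reject H₀

Row totals: 129, 96. Column totals: 85, 29, 59, 52. Grand total N = 225.
Expected counts (row total × column total / N):
  Adult, Mystery: 129×85/225 = 48.7333
  Adult, Romance: 129×29/225 = 16.6267
  Adult, SciFi: 129×59/225 = 33.8267
  Adult, Biography: 129×52/225 = 29.8133
  Child, Mystery: 96×85/225 = 36.2667
  Child, Romance: 96×29/225 = 12.3733
  Child, SciFi: 96×59/225 = 25.1733
  Child, Biography: 96×52/225 = 22.1867
Contributions (O − E)²/E:
  (44 − 48.7333)²/48.7333 = 0.4597
  (21 − 16.6267)²/16.6267 = 1.1503
  (45 − 33.8267)²/33.8267 = 3.6907
  (19 − 29.8133)²/29.8133 = 3.9220
  (41 − 36.2667)²/36.2667 = 0.6178
  (8 − 12.3733)²/12.3733 = 1.5457
  (14 − 25.1733)²/25.1733 = 4.9593
  (33 − 22.1867)²/22.1867 = 5.2702
χ² = 0.4597 + 1.1503 + 3.6907 + 3.9220 + 0.6178 + 1.5457 + 4.9593 + 5.2702 = 21.62
df = (2−1)(4−1) = 3. Since 21.62 > 7.815, reject the null hypothesis of independence at α = 0.05.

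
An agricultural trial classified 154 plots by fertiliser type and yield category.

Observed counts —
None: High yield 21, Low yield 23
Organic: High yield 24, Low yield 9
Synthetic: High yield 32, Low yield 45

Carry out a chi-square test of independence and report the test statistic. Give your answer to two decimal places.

9.10

Row totals: 44, 33, 77. Column totals: 77, 77. Grand total N = 154.
Expected counts (row total × column total / N):
  None, High yield: 44×77/154 = 22.000
  None, Low yield: 44×77/154 = 22.000
  Organic, High yield: 33×77/154 = 16.500
  Organic, Low yield: 33×77/154 = 16.500
  Synthetic, High yield: 77×77/154 = 38.500
  Synthetic, Low yield: 77×77/154 = 38.500
Contributions (O − E)²/E:
  (21 − 22.000)²/22.000 = 0.0455
  (23 − 22.000)²/22.000 = 0.0455
  (24 − 16.500)²/16.500 = 3.4091
  (9 − 16.500)²/16.500 = 3.4091
  (32 − 38.500)²/38.500 = 1.0974
  (45 − 38.500)²/38.500 = 1.0974
χ² = 0.0455 + 0.0455 + 3.4091 + 3.4091 + 1.0974 + 1.0974 = 9.10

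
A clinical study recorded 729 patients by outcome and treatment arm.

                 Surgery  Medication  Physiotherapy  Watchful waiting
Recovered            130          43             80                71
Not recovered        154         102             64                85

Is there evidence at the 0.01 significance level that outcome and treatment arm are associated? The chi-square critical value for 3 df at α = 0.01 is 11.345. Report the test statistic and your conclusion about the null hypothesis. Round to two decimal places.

Row totals: 324, 405. Column totals: 284, 145, 144, 156. Grand total N = 729.
Expected counts (row total × column total / N):
  Recovered, Surgery: 324×284/729 = 126.222
  Recovered, Medication: 324×145/729 = 64.444
  Recovered, Physiotherapy: 324×144/729 = 64.000
  Recovered, Watchful waiting: 324×156/729 = 69.333
  Not recovered, Surgery: 405×284/729 = 157.778
  Not recovered, Medication: 405×145/729 = 80.556
  Not recovered, Physiotherapy: 405×144/729 = 80.000
  Not recovered, Watchful waiting: 405×156/729 = 86.667
Contributions (O − E)²/E:
  (130 − 126.222)²/126.222 = 0.1131
  (43 − 64.444)²/64.444 = 7.1356
  (80 − 64.000)²/64.000 = 4.0000
  (71 − 69.333)²/69.333 = 0.0401
  (154 − 157.778)²/157.778 = 0.0905
  (102 − 80.556)²/80.556 = 5.7084
  (64 − 80.000)²/80.000 = 3.2000
  (85 − 86.667)²/86.667 = 0.0321
χ² = 0.1131 + 7.1356 + 4.0000 + 0.0401 + 0.0905 + 5.7084 + 3.2000 + 0.0321 = 20.32
df = (2−1)(4−1) = 3. Since 20.32 > 11.345, reject the null hypothesis of independence at α = 0.01.

20.32; reject H₀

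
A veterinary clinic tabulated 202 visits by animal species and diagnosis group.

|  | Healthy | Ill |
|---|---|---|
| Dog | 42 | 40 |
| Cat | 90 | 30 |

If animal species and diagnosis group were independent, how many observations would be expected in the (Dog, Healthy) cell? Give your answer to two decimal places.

Row total (Dog) = 82; column total (Healthy) = 132; grand total N = 202.
Expected count = (row total × column total) / N = 82 × 132 / 202 = 53.58.

53.58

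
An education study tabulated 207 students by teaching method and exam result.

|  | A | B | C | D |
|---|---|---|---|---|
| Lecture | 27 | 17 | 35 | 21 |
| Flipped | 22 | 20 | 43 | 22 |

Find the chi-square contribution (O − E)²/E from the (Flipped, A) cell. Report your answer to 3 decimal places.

Row total (Flipped) = 107; column total (A) = 49; N = 207.
Expected count E = 107 × 49 / 207 = 25.3285.
Contribution = (O − E)²/E = (22 − 25.3285)² / 25.3285 = 0.437.

0.437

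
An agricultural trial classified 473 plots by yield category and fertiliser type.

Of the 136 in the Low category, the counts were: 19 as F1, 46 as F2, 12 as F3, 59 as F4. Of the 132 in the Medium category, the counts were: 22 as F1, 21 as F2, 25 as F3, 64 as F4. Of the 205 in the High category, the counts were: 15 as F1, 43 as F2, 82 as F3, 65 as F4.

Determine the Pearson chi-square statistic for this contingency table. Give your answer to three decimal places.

Row totals: 136, 132, 205. Column totals: 56, 110, 119, 188. Grand total N = 473.
Expected counts (row total × column total / N):
  Low, F1: 136×56/473 = 16.1015
  Low, F2: 136×110/473 = 31.6279
  Low, F3: 136×119/473 = 34.2156
  Low, F4: 136×188/473 = 54.0550
  Medium, F1: 132×56/473 = 15.6279
  Medium, F2: 132×110/473 = 30.6977
  Medium, F3: 132×119/473 = 33.2093
  Medium, F4: 132×188/473 = 52.4651
  High, F1: 205×56/473 = 24.2706
  High, F2: 205×110/473 = 47.6744
  High, F3: 205×119/473 = 51.5751
  High, F4: 205×188/473 = 81.4799
Contributions (O − E)²/E:
  (19 − 16.1015)²/16.1015 = 0.5218
  (46 − 31.6279)²/31.6279 = 6.5309
  (12 − 34.2156)²/34.2156 = 14.4242
  (59 − 54.0550)²/54.0550 = 0.4524
  (22 − 15.6279)²/15.6279 = 2.5982
  (21 − 30.6977)²/30.6977 = 3.0636
  (25 − 33.2093)²/33.2093 = 2.0293
  (64 − 52.4651)²/52.4651 = 2.5360
  (15 − 24.2706)²/24.2706 = 3.5411
  (43 − 47.6744)²/47.6744 = 0.4583
  (82 − 51.5751)²/51.5751 = 17.9481
  (65 − 81.4799)²/81.4799 = 3.3332
χ² = 0.5218 + 6.5309 + 14.4242 + 0.4524 + 2.5982 + 3.0636 + 2.0293 + 2.5360 + 3.5411 + 0.4583 + 17.9481 + 3.3332 = 57.437

57.437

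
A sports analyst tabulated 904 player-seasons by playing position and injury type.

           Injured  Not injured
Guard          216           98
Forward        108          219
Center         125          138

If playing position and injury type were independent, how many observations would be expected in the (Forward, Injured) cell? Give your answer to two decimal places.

162.41

Row total (Forward) = 327; column total (Injured) = 449; grand total N = 904.
Expected count = (row total × column total) / N = 327 × 449 / 904 = 162.41.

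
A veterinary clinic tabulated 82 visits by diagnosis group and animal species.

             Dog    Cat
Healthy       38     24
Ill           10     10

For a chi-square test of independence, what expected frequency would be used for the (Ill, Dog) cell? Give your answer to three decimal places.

11.707

Row total (Ill) = 20; column total (Dog) = 48; grand total N = 82.
Expected count = (row total × column total) / N = 20 × 48 / 82 = 11.707.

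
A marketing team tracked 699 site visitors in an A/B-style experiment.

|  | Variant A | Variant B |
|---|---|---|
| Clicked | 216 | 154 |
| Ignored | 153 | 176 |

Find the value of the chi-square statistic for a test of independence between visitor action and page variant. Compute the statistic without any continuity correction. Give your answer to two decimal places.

9.85

Row totals: 370, 329. Column totals: 369, 330. Grand total N = 699.
Expected counts (row total × column total / N):
  Clicked, Variant A: 370×369/699 = 195.322
  Clicked, Variant B: 370×330/699 = 174.678
  Ignored, Variant A: 329×369/699 = 173.678
  Ignored, Variant B: 329×330/699 = 155.322
Contributions (O − E)²/E:
  (216 − 195.322)²/195.322 = 2.1891
  (154 − 174.678)²/174.678 = 2.4478
  (153 − 173.678)²/173.678 = 2.4619
  (176 − 155.322)²/155.322 = 2.7529
χ² = 2.1891 + 2.4478 + 2.4619 + 2.7529 = 9.85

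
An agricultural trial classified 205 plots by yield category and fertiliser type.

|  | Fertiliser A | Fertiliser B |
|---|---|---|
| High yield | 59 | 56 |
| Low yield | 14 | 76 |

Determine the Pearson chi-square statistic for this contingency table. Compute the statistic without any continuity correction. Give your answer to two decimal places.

Row totals: 115, 90. Column totals: 73, 132. Grand total N = 205.
Expected counts (row total × column total / N):
  High yield, Fertiliser A: 115×73/205 = 40.9512
  High yield, Fertiliser B: 115×132/205 = 74.0488
  Low yield, Fertiliser A: 90×73/205 = 32.0488
  Low yield, Fertiliser B: 90×132/205 = 57.9512
Contributions (O − E)²/E:
  (59 − 40.9512)²/40.9512 = 7.9548
  (56 − 74.0488)²/74.0488 = 4.3992
  (14 − 32.0488)²/32.0488 = 10.1645
  (76 − 57.9512)²/57.9512 = 5.6213
χ² = 7.9548 + 4.3992 + 10.1645 + 5.6213 = 28.14

28.14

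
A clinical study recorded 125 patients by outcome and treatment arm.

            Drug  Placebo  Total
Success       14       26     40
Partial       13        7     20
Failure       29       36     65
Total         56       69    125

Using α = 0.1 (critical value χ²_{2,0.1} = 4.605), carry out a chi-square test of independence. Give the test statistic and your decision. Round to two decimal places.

Grand total N = 125.
Expected counts (row total × column total / N):
  Success, Drug: 40×56/125 = 17.920
  Success, Placebo: 40×69/125 = 22.080
  Partial, Drug: 20×56/125 = 8.960
  Partial, Placebo: 20×69/125 = 11.040
  Failure, Drug: 65×56/125 = 29.120
  Failure, Placebo: 65×69/125 = 35.880
Contributions (O − E)²/E:
  (14 − 17.920)²/17.920 = 0.8575
  (26 − 22.080)²/22.080 = 0.6959
  (13 − 8.960)²/8.960 = 1.8216
  (7 − 11.040)²/11.040 = 1.4784
  (29 − 29.120)²/29.120 = 0.0005
  (36 − 35.880)²/35.880 = 0.0004
χ² = 0.8575 + 0.6959 + 1.8216 + 1.4784 + 0.0005 + 0.0004 = 4.85
df = (3−1)(2−1) = 2. Since 4.85 > 4.605, reject the null hypothesis of independence at α = 0.1.

4.85; reject H₀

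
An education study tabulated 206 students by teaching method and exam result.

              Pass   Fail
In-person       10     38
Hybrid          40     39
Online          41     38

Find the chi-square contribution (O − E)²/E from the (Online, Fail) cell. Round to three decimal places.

0.844

Row total (Online) = 79; column total (Fail) = 115; N = 206.
Expected count E = 79 × 115 / 206 = 44.1019.
Contribution = (O − E)²/E = (38 − 44.1019)² / 44.1019 = 0.844.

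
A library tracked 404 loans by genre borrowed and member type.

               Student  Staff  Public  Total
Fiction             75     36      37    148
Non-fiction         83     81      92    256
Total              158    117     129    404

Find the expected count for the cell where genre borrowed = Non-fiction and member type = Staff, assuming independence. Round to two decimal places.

74.14

Row total (Non-fiction) = 256; column total (Staff) = 117; grand total N = 404.
Expected count = (row total × column total) / N = 256 × 117 / 404 = 74.14.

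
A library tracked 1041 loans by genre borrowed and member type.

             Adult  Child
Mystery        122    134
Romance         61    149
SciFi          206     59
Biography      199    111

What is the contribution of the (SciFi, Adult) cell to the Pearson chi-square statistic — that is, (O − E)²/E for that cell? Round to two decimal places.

21.19

Row total (SciFi) = 265; column total (Adult) = 588; N = 1041.
Expected count E = 265 × 588 / 1041 = 149.683.
Contribution = (O − E)²/E = (206 − 149.683)² / 149.683 = 21.19.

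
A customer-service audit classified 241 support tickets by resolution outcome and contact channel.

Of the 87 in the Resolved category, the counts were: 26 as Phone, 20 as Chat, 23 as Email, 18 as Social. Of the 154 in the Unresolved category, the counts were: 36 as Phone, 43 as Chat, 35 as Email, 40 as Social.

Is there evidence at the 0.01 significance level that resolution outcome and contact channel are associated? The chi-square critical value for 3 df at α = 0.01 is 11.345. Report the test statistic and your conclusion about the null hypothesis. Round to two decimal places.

2.40; fail to reject H₀

Row totals: 87, 154. Column totals: 62, 63, 58, 58. Grand total N = 241.
Expected counts (row total × column total / N):
  Resolved, Phone: 87×62/241 = 22.382
  Resolved, Chat: 87×63/241 = 22.743
  Resolved, Email: 87×58/241 = 20.938
  Resolved, Social: 87×58/241 = 20.938
  Unresolved, Phone: 154×62/241 = 39.618
  Unresolved, Chat: 154×63/241 = 40.257
  Unresolved, Email: 154×58/241 = 37.062
  Unresolved, Social: 154×58/241 = 37.062
Contributions (O − E)²/E:
  (26 − 22.382)²/22.382 = 0.5848
  (20 − 22.743)²/22.743 = 0.3308
  (23 − 20.938)²/20.938 = 0.2031
  (18 − 20.938)²/20.938 = 0.4123
  (36 − 39.618)²/39.618 = 0.3304
  (43 − 40.257)²/40.257 = 0.1869
  (35 − 37.062)²/37.062 = 0.1147
  (40 − 37.062)²/37.062 = 0.2329
χ² = 0.5848 + 0.3308 + 0.2031 + 0.4123 + 0.3304 + 0.1869 + 0.1147 + 0.2329 = 2.40
df = (2−1)(4−1) = 3. Since 2.40 < 11.345, fail to reject the null hypothesis of independence at α = 0.01.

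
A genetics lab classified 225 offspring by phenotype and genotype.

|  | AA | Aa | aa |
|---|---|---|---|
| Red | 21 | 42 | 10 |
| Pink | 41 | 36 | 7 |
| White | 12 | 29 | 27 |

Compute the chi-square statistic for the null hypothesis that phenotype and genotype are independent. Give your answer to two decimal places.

Row totals: 73, 84, 68. Column totals: 74, 107, 44. Grand total N = 225.
Expected counts (row total × column total / N):
  Red, AA: 73×74/225 = 24.009
  Red, Aa: 73×107/225 = 34.716
  Red, aa: 73×44/225 = 14.276
  Pink, AA: 84×74/225 = 27.627
  Pink, Aa: 84×107/225 = 39.947
  Pink, aa: 84×44/225 = 16.427
  White, AA: 68×74/225 = 22.364
  White, Aa: 68×107/225 = 32.338
  White, aa: 68×44/225 = 13.298
Contributions (O − E)²/E:
  (21 − 24.009)²/24.009 = 0.3771
  (42 − 34.716)²/34.716 = 1.5283
  (10 − 14.276)²/14.276 = 1.2808
  (41 − 27.627)²/27.627 = 6.4733
  (36 − 39.947)²/39.947 = 0.3900
  (7 − 16.427)²/16.427 = 5.4099
  (12 − 22.364)²/22.364 = 4.8029
  (29 − 32.338)²/32.338 = 0.3446
  (27 − 13.298)²/13.298 = 14.1183
χ² = 0.3771 + 1.5283 + 1.2808 + 6.4733 + 0.3900 + 5.4099 + 4.8029 + 0.3446 + 14.1183 = 34.73

34.73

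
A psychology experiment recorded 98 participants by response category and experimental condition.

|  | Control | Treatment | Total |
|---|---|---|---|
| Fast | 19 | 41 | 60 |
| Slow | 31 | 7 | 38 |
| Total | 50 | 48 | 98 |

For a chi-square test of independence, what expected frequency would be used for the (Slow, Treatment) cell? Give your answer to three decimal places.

18.612

Row total (Slow) = 38; column total (Treatment) = 48; grand total N = 98.
Expected count = (row total × column total) / N = 38 × 48 / 98 = 18.612.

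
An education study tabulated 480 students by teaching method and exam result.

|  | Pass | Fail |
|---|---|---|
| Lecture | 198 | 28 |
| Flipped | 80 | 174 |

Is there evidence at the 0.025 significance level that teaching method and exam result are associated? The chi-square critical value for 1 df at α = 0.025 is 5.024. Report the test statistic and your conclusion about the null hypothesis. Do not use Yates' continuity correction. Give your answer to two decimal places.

Row totals: 226, 254. Column totals: 278, 202. Grand total N = 480.
Expected counts (row total × column total / N):
  Lecture, Pass: 226×278/480 = 130.892
  Lecture, Fail: 226×202/480 = 95.108
  Flipped, Pass: 254×278/480 = 147.108
  Flipped, Fail: 254×202/480 = 106.892
Contributions (O − E)²/E:
  (198 − 130.892)²/130.892 = 34.4061
  (28 − 95.108)²/95.108 = 47.3513
  (80 − 147.108)²/147.108 = 30.6135
  (174 − 106.892)²/106.892 = 42.1312
χ² = 34.4061 + 47.3513 + 30.6135 + 42.1312 = 154.50
df = (2−1)(2−1) = 1. Since 154.50 > 5.024, reject the null hypothesis of independence at α = 0.025.

154.50; reject H₀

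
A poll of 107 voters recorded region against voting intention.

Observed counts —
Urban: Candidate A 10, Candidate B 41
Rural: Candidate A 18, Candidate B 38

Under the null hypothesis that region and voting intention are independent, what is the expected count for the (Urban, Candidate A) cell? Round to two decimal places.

13.35

Row total (Urban) = 51; column total (Candidate A) = 28; grand total N = 107.
Expected count = (row total × column total) / N = 51 × 28 / 107 = 13.35.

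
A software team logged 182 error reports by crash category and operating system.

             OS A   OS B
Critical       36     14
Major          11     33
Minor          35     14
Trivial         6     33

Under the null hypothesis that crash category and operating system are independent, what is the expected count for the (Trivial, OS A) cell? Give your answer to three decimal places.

Row total (Trivial) = 39; column total (OS A) = 88; grand total N = 182.
Expected count = (row total × column total) / N = 39 × 88 / 182 = 18.857.

18.857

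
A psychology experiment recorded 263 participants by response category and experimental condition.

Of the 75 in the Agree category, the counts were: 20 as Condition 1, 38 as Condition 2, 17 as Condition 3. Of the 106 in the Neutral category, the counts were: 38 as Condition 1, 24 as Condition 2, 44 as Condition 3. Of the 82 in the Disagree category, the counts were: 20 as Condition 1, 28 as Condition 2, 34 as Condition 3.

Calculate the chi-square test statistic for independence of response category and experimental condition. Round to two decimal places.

17.70

Row totals: 75, 106, 82. Column totals: 78, 90, 95. Grand total N = 263.
Expected counts (row total × column total / N):
  Agree, Condition 1: 75×78/263 = 22.243
  Agree, Condition 2: 75×90/263 = 25.665
  Agree, Condition 3: 75×95/263 = 27.091
  Neutral, Condition 1: 106×78/263 = 31.437
  Neutral, Condition 2: 106×90/263 = 36.274
  Neutral, Condition 3: 106×95/263 = 38.289
  Disagree, Condition 1: 82×78/263 = 24.319
  Disagree, Condition 2: 82×90/263 = 28.061
  Disagree, Condition 3: 82×95/263 = 29.620
Contributions (O − E)²/E:
  (20 − 22.243)²/22.243 = 0.2262
  (38 − 25.665)²/25.665 = 5.9284
  (17 − 27.091)²/27.091 = 3.7587
  (38 − 31.437)²/31.437 = 1.3701
  (24 − 36.274)²/36.274 = 4.1531
  (44 − 38.289)²/38.289 = 0.8518
  (20 − 24.319)²/24.319 = 0.7670
  (28 − 28.061)²/28.061 = 0.0001
  (34 − 29.620)²/29.620 = 0.6477
χ² = 0.2262 + 5.9284 + 3.7587 + 1.3701 + 4.1531 + 0.8518 + 0.7670 + 0.0001 + 0.6477 = 17.70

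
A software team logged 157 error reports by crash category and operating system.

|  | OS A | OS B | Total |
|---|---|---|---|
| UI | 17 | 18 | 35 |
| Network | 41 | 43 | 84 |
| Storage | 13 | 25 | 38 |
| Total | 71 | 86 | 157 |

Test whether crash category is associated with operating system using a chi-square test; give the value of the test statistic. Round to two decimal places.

Grand total N = 157.
Expected counts (row total × column total / N):
  UI, OS A: 35×71/157 = 15.8280
  UI, OS B: 35×86/157 = 19.1720
  Network, OS A: 84×71/157 = 37.9873
  Network, OS B: 84×86/157 = 46.0127
  Storage, OS A: 38×71/157 = 17.1847
  Storage, OS B: 38×86/157 = 20.8153
Contributions (O − E)²/E:
  (17 − 15.8280)²/15.8280 = 0.0868
  (18 − 19.1720)²/19.1720 = 0.0716
  (41 − 37.9873)²/37.9873 = 0.2389
  (43 − 46.0127)²/46.0127 = 0.1973
  (13 − 17.1847)²/17.1847 = 1.0190
  (25 − 20.8153)²/20.8153 = 0.8413
χ² = 0.0868 + 0.0716 + 0.2389 + 0.1973 + 1.0190 + 0.8413 = 2.45

2.45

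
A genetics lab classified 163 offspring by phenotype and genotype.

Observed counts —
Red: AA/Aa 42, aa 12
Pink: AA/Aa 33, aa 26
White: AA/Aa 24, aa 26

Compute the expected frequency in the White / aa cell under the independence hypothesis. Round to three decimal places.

19.632

Row total (White) = 50; column total (aa) = 64; grand total N = 163.
Expected count = (row total × column total) / N = 50 × 64 / 163 = 19.632.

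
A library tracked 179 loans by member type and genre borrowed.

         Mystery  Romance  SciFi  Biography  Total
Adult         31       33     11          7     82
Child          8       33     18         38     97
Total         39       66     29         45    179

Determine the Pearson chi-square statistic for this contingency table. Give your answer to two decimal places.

Grand total N = 179.
Expected counts (row total × column total / N):
  Adult, Mystery: 82×39/179 = 17.866
  Adult, Romance: 82×66/179 = 30.235
  Adult, SciFi: 82×29/179 = 13.285
  Adult, Biography: 82×45/179 = 20.615
  Child, Mystery: 97×39/179 = 21.134
  Child, Romance: 97×66/179 = 35.765
  Child, SciFi: 97×29/179 = 15.715
  Child, Biography: 97×45/179 = 24.385
Contributions (O − E)²/E:
  (31 − 17.866)²/17.866 = 9.6553
  (33 − 30.235)²/30.235 = 0.2529
  (11 − 13.285)²/13.285 = 0.3930
  (7 − 20.615)²/20.615 = 8.9919
  (8 − 21.134)²/21.134 = 8.1623
  (33 − 35.765)²/35.765 = 0.2138
  (18 − 15.715)²/15.715 = 0.3322
  (38 − 24.385)²/24.385 = 7.6017
χ² = 9.6553 + 0.2529 + 0.3930 + 8.9919 + 8.1623 + 0.2138 + 0.3322 + 7.6017 = 35.60

35.60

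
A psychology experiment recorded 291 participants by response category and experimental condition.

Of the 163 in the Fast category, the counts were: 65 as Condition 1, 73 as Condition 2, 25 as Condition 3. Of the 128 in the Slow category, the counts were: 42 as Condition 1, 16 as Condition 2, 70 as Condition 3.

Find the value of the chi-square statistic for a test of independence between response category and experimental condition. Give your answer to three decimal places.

59.415

Row totals: 163, 128. Column totals: 107, 89, 95. Grand total N = 291.
Expected counts (row total × column total / N):
  Fast, Condition 1: 163×107/291 = 59.93471
  Fast, Condition 2: 163×89/291 = 49.85223
  Fast, Condition 3: 163×95/291 = 53.21306
  Slow, Condition 1: 128×107/291 = 47.06529
  Slow, Condition 2: 128×89/291 = 39.14777
  Slow, Condition 3: 128×95/291 = 41.78694
Contributions (O − E)²/E:
  (65 − 59.93471)²/59.93471 = 0.4281
  (73 − 49.85223)²/49.85223 = 10.7482
  (25 − 53.21306)²/53.21306 = 14.9583
  (42 − 47.06529)²/47.06529 = 0.5451
  (16 − 39.14777)²/39.14777 = 13.6871
  (70 − 41.78694)²/41.78694 = 19.0485
χ² = 0.4281 + 10.7482 + 14.9583 + 0.5451 + 13.6871 + 19.0485 = 59.415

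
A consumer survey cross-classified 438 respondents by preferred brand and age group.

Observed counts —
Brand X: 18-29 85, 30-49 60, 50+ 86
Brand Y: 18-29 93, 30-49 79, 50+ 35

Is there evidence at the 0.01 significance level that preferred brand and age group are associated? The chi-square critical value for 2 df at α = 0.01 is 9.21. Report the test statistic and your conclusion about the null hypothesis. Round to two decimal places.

Row totals: 231, 207. Column totals: 178, 139, 121. Grand total N = 438.
Expected counts (row total × column total / N):
  Brand X, 18-29: 231×178/438 = 93.877
  Brand X, 30-49: 231×139/438 = 73.308
  Brand X, 50+: 231×121/438 = 63.815
  Brand Y, 18-29: 207×178/438 = 84.123
  Brand Y, 30-49: 207×139/438 = 65.692
  Brand Y, 50+: 207×121/438 = 57.185
Contributions (O − E)²/E:
  (85 − 93.877)²/93.877 = 0.8394
  (60 − 73.308)²/73.308 = 2.4159
  (86 − 63.815)²/63.815 = 7.7125
  (93 − 84.123)²/84.123 = 0.9367
  (79 − 65.692)²/65.692 = 2.6960
  (35 − 57.185)²/57.185 = 8.6067
χ² = 0.8394 + 2.4159 + 7.7125 + 0.9367 + 2.6960 + 8.6067 = 23.21
df = (2−1)(3−1) = 2. Since 23.21 > 9.21, reject the null hypothesis of independence at α = 0.01.

23.21; reject H₀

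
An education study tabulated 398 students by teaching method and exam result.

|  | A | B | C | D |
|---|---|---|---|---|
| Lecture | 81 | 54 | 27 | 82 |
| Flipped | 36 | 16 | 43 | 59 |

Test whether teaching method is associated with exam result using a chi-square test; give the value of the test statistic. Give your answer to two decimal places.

26.34

Row totals: 244, 154. Column totals: 117, 70, 70, 141. Grand total N = 398.
Expected counts (row total × column total / N):
  Lecture, A: 244×117/398 = 71.729
  Lecture, B: 244×70/398 = 42.915
  Lecture, C: 244×70/398 = 42.915
  Lecture, D: 244×141/398 = 86.442
  Flipped, A: 154×117/398 = 45.271
  Flipped, B: 154×70/398 = 27.085
  Flipped, C: 154×70/398 = 27.085
  Flipped, D: 154×141/398 = 54.558
Contributions (O − E)²/E:
  (81 − 71.729)²/71.729 = 1.1983
  (54 − 42.915)²/42.915 = 2.8633
  (27 − 42.915)²/42.915 = 5.9021
  (82 − 86.442)²/86.442 = 0.2283
  (36 − 45.271)²/45.271 = 1.8986
  (16 − 27.085)²/27.085 = 4.5367
  (43 − 27.085)²/27.085 = 9.3516
  (59 − 54.558)²/54.558 = 0.3617
χ² = 1.1983 + 2.8633 + 5.9021 + 0.2283 + 1.8986 + 4.5367 + 9.3516 + 0.3617 = 26.34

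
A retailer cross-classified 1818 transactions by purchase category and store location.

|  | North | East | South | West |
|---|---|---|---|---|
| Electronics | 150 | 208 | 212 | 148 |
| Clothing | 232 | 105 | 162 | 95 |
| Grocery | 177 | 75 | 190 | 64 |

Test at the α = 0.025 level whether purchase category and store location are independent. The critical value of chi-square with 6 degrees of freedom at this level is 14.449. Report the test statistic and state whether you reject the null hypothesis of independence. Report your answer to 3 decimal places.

94.087; reject H₀

Row totals: 718, 594, 506. Column totals: 559, 388, 564, 307. Grand total N = 1818.
Expected counts (row total × column total / N):
  Electronics, North: 718×559/1818 = 220.7712
  Electronics, East: 718×388/1818 = 153.2365
  Electronics, South: 718×564/1818 = 222.7459
  Electronics, West: 718×307/1818 = 121.2464
  Clothing, North: 594×559/1818 = 182.6436
  Clothing, East: 594×388/1818 = 126.7723
  Clothing, South: 594×564/1818 = 184.2772
  Clothing, West: 594×307/1818 = 100.3069
  Grocery, North: 506×559/1818 = 155.5853
  Grocery, East: 506×388/1818 = 107.9912
  Grocery, South: 506×564/1818 = 156.9769
  Grocery, West: 506×307/1818 = 85.4466
Contributions (O − E)²/E:
  (150 − 220.7712)²/220.7712 = 22.6867
  (208 − 153.2365)²/153.2365 = 19.5713
  (212 − 222.7459)²/222.7459 = 0.5184
  (148 − 121.2464)²/121.2464 = 5.9033
  (232 − 182.6436)²/182.6436 = 13.3377
  (105 − 126.7723)²/126.7723 = 3.7392
  (162 − 184.2772)²/184.2772 = 2.6931
  (95 − 100.3069)²/100.3069 = 0.2808
  (177 − 155.5853)²/155.5853 = 2.9475
  (75 − 107.9912)²/107.9912 = 10.0788
  (190 − 156.9769)²/156.9769 = 6.9470
  (64 − 85.4466)²/85.4466 = 5.3830
χ² = 22.6867 + 19.5713 + 0.5184 + 5.9033 + 13.3377 + 3.7392 + 2.6931 + 0.2808 + 2.9475 + 10.0788 + 6.9470 + 5.3830 = 94.087
df = (3−1)(4−1) = 6. Since 94.087 > 14.449, reject the null hypothesis of independence at α = 0.025.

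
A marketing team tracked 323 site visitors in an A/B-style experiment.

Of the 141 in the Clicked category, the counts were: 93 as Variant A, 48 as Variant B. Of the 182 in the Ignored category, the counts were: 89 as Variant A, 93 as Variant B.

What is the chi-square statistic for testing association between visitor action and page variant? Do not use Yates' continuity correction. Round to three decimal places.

9.397

Row totals: 141, 182. Column totals: 182, 141. Grand total N = 323.
Expected counts (row total × column total / N):
  Clicked, Variant A: 141×182/323 = 79.4489
  Clicked, Variant B: 141×141/323 = 61.5511
  Ignored, Variant A: 182×182/323 = 102.5511
  Ignored, Variant B: 182×141/323 = 79.4489
Contributions (O − E)²/E:
  (93 − 79.4489)²/79.4489 = 2.3113
  (48 − 61.5511)²/61.5511 = 2.9834
  (89 − 102.5511)²/102.5511 = 1.7906
  (93 − 79.4489)²/79.4489 = 2.3113
χ² = 2.3113 + 2.9834 + 1.7906 + 2.3113 = 9.397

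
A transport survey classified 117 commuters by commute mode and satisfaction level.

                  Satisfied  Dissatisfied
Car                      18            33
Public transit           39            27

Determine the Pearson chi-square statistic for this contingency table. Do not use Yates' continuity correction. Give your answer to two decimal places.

6.52

Row totals: 51, 66. Column totals: 57, 60. Grand total N = 117.
Expected counts (row total × column total / N):
  Car, Satisfied: 51×57/117 = 24.846
  Car, Dissatisfied: 51×60/117 = 26.154
  Public transit, Satisfied: 66×57/117 = 32.154
  Public transit, Dissatisfied: 66×60/117 = 33.846
Contributions (O − E)²/E:
  (18 − 24.846)²/24.846 = 1.8863
  (33 − 26.154)²/26.154 = 1.7920
  (39 − 32.154)²/32.154 = 1.4576
  (27 − 33.846)²/33.846 = 1.3847
χ² = 1.8863 + 1.7920 + 1.4576 + 1.3847 = 6.52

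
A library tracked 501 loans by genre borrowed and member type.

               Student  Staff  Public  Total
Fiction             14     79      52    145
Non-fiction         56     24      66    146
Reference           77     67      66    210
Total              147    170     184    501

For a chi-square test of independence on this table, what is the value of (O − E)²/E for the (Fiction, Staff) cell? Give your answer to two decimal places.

Row total (Fiction) = 145; column total (Staff) = 170; N = 501.
Expected count E = 145 × 170 / 501 = 49.2016.
Contribution = (O − E)²/E = (79 − 49.2016)² / 49.2016 = 18.05.

18.05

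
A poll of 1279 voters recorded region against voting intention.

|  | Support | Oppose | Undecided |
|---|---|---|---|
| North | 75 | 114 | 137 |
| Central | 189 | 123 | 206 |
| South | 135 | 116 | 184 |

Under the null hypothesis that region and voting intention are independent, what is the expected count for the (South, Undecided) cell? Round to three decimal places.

179.238

Row total (South) = 435; column total (Undecided) = 527; grand total N = 1279.
Expected count = (row total × column total) / N = 435 × 527 / 1279 = 179.238.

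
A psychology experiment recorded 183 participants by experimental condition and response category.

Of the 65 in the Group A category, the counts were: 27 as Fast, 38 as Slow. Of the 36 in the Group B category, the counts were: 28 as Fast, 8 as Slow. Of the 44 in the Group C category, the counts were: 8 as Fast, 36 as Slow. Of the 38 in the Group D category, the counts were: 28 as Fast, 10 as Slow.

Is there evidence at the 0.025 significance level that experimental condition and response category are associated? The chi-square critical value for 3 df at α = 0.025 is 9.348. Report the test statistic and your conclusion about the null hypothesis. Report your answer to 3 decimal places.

39.313; reject H₀

Row totals: 65, 36, 44, 38. Column totals: 91, 92. Grand total N = 183.
Expected counts (row total × column total / N):
  Group A, Fast: 65×91/183 = 32.3224
  Group A, Slow: 65×92/183 = 32.6776
  Group B, Fast: 36×91/183 = 17.9016
  Group B, Slow: 36×92/183 = 18.0984
  Group C, Fast: 44×91/183 = 21.8798
  Group C, Slow: 44×92/183 = 22.1202
  Group D, Fast: 38×91/183 = 18.8962
  Group D, Slow: 38×92/183 = 19.1038
Contributions (O − E)²/E:
  (27 − 32.3224)²/32.3224 = 0.8764
  (38 − 32.6776)²/32.6776 = 0.8669
  (28 − 17.9016)²/17.9016 = 5.6966
  (8 − 18.0984)²/18.0984 = 5.6346
  (8 − 21.8798)²/21.8798 = 8.8049
  (36 − 22.1202)²/22.1202 = 8.7092
  (28 − 18.8962)²/18.8962 = 4.3860
  (10 − 19.1038)²/19.1038 = 4.3384
χ² = 0.8764 + 0.8669 + 5.6966 + 5.6346 + 8.8049 + 8.7092 + 4.3860 + 4.3384 = 39.313
df = (4−1)(2−1) = 3. Since 39.313 > 9.348, reject the null hypothesis of independence at α = 0.025.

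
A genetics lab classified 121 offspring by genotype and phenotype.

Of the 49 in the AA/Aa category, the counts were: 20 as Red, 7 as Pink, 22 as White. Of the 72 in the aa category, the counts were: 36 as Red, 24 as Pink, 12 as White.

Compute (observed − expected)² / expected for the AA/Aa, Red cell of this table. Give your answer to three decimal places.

Row total (AA/Aa) = 49; column total (Red) = 56; N = 121.
Expected count E = 49 × 56 / 121 = 22.6777.
Contribution = (O − E)²/E = (20 − 22.6777)² / 22.6777 = 0.316.

0.316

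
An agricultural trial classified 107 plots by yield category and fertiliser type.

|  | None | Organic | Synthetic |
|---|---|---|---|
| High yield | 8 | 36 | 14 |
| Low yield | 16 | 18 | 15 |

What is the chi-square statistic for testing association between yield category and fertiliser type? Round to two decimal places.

Row totals: 58, 49. Column totals: 24, 54, 29. Grand total N = 107.
Expected counts (row total × column total / N):
  High yield, None: 58×24/107 = 13.009
  High yield, Organic: 58×54/107 = 29.271
  High yield, Synthetic: 58×29/107 = 15.720
  Low yield, None: 49×24/107 = 10.991
  Low yield, Organic: 49×54/107 = 24.729
  Low yield, Synthetic: 49×29/107 = 13.280
Contributions (O − E)²/E:
  (8 − 13.009)²/13.009 = 1.9287
  (36 − 29.271)²/29.271 = 1.5469
  (14 − 15.720)²/15.720 = 0.1882
  (16 − 10.991)²/10.991 = 2.2828
  (18 − 24.729)²/24.729 = 1.8310
  (15 − 13.280)²/13.280 = 0.2228
χ² = 1.9287 + 1.5469 + 0.1882 + 2.2828 + 1.8310 + 0.2228 = 8.00

8.00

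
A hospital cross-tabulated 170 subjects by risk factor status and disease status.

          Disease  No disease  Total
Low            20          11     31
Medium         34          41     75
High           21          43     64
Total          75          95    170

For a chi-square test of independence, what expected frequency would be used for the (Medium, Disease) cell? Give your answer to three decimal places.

33.088

Row total (Medium) = 75; column total (Disease) = 75; grand total N = 170.
Expected count = (row total × column total) / N = 75 × 75 / 170 = 33.088.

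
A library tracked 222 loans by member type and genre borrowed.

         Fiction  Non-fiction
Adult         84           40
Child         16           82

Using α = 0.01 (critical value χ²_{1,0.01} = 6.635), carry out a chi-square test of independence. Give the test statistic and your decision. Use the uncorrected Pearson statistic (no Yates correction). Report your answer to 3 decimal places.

58.456; reject H₀

Row totals: 124, 98. Column totals: 100, 122. Grand total N = 222.
Expected counts (row total × column total / N):
  Adult, Fiction: 124×100/222 = 55.8559
  Adult, Non-fiction: 124×122/222 = 68.1441
  Child, Fiction: 98×100/222 = 44.1441
  Child, Non-fiction: 98×122/222 = 53.8559
Contributions (O − E)²/E:
  (84 − 55.8559)²/55.8559 = 14.1810
  (40 − 68.1441)²/68.1441 = 11.6238
  (16 − 44.1441)²/44.1441 = 17.9433
  (82 − 53.8559)²/53.8559 = 14.7076
χ² = 14.1810 + 11.6238 + 17.9433 + 14.7076 = 58.456
df = (2−1)(2−1) = 1. Since 58.456 > 6.635, reject the null hypothesis of independence at α = 0.01.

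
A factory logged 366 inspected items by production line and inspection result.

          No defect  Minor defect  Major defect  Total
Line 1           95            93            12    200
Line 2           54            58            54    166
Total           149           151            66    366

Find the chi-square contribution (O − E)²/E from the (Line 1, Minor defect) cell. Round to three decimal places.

Row total (Line 1) = 200; column total (Minor defect) = 151; N = 366.
Expected count E = 200 × 151 / 366 = 82.5137.
Contribution = (O − E)²/E = (93 − 82.5137)² / 82.5137 = 1.333.

1.333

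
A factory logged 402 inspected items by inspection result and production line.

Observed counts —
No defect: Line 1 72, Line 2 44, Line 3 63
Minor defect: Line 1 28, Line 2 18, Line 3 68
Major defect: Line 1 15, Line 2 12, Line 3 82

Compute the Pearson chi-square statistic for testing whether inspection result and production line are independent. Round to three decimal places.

46.691

Row totals: 179, 114, 109. Column totals: 115, 74, 213. Grand total N = 402.
Expected counts (row total × column total / N):
  No defect, Line 1: 179×115/402 = 51.20647
  No defect, Line 2: 179×74/402 = 32.95025
  No defect, Line 3: 179×213/402 = 94.84328
  Minor defect, Line 1: 114×115/402 = 32.61194
  Minor defect, Line 2: 114×74/402 = 20.98507
  Minor defect, Line 3: 114×213/402 = 60.40299
  Major defect, Line 1: 109×115/402 = 31.18159
  Major defect, Line 2: 109×74/402 = 20.06468
  Major defect, Line 3: 109×213/402 = 57.75373
Contributions (O − E)²/E:
  (72 − 51.20647)²/51.20647 = 8.4437
  (44 − 32.95025)²/32.95025 = 3.7055
  (63 − 94.84328)²/94.84328 = 10.6913
  (28 − 32.61194)²/32.61194 = 0.6522
  (18 − 20.98507)²/20.98507 = 0.4246
  (68 − 60.40299)²/60.40299 = 0.9555
  (15 − 31.18159)²/31.18159 = 8.3974
  (12 − 20.06468)²/20.06468 = 3.2415
  (82 − 57.75373)²/57.75373 = 10.1791
χ² = 8.4437 + 3.7055 + 10.6913 + 0.6522 + 0.4246 + 0.9555 + 8.3974 + 3.2415 + 10.1791 = 46.691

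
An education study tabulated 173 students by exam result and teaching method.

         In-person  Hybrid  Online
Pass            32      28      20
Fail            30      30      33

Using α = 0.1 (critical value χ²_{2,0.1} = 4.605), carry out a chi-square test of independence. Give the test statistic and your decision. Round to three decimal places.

Row totals: 80, 93. Column totals: 62, 58, 53. Grand total N = 173.
Expected counts (row total × column total / N):
  Pass, In-person: 80×62/173 = 28.6705
  Pass, Hybrid: 80×58/173 = 26.8208
  Pass, Online: 80×53/173 = 24.5087
  Fail, In-person: 93×62/173 = 33.3295
  Fail, Hybrid: 93×58/173 = 31.1792
  Fail, Online: 93×53/173 = 28.4913
Contributions (O − E)²/E:
  (32 − 28.6705)²/28.6705 = 0.3867
  (28 − 26.8208)²/26.8208 = 0.0518
  (20 − 24.5087)²/24.5087 = 0.8294
  (30 − 33.3295)²/33.3295 = 0.3326
  (30 − 31.1792)²/31.1792 = 0.0446
  (33 − 28.4913)²/28.4913 = 0.7135
χ² = 0.3867 + 0.0518 + 0.8294 + 0.3326 + 0.0446 + 0.7135 = 2.359
df = (2−1)(3−1) = 2. Since 2.359 < 4.605, fail to reject the null hypothesis of independence at α = 0.1.

2.359; fail to reject H₀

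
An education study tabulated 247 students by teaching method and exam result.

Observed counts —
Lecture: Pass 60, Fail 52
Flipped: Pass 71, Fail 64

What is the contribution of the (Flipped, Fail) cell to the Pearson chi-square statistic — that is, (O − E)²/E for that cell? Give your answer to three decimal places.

Row total (Flipped) = 135; column total (Fail) = 116; N = 247.
Expected count E = 135 × 116 / 247 = 63.4008.
Contribution = (O − E)²/E = (64 − 63.4008)² / 63.4008 = 0.006.

0.006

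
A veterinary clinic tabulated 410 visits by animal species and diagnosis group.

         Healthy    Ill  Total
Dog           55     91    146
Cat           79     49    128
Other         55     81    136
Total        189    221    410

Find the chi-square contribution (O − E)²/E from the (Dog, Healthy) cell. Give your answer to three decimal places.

2.249

Row total (Dog) = 146; column total (Healthy) = 189; N = 410.
Expected count E = 146 × 189 / 410 = 67.3024.
Contribution = (O − E)²/E = (55 − 67.3024)² / 67.3024 = 2.249.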